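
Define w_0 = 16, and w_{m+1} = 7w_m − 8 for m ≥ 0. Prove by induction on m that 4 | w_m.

Base case: w_0 = 16 = 4·4, so 4 | w_0.
Assume 4 | w_k, so w_k = 4t for some integer t.
Then w_{k+1} = 7w_k − 8 = 7·(4t) − 8 = 4(7t − 2), so 4 | w_{k+1}.
By induction, 4 | w_m for all m ≥ 0.

4 | w_m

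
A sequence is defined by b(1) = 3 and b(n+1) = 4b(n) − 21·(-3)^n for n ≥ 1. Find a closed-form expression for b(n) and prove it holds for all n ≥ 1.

Claim: b(n) = 3·4^n + 3·(-3)^n.

Base case: b(1) = 3, and 3·4^1 + 3·(-3)^1 = 12 − 9 = 3.
Assume b(k) = 3·4^k + 3·(-3)^k for some k ≥ 1.
Then b(k+1) = 4b(k) − 21·(-3)^k = 4·(3·4^k + 3·(-3)^k) − 21·(-3)^k = 3·4^{k+1} + 12·(-3)^k − 21·(-3)^k = 3·4^{k+1} − 9·(-3)^k = 3·4^{k+1} + 3·(-3)^{k+1}.
This completes the inductive step, so b(n) = 3·4^n + 3·(-3)^n for all n ≥ 1.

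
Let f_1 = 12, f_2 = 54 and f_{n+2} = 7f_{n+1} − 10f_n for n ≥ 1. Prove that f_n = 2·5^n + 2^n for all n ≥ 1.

Base cases: f_1 = 12 and 2·5^1 + 2^1 = 12; f_2 = 54 and 2·5^2 + 2^2 = 54.
Assume f_j = 2·5^j + 2^j for all 1 ≤ j ≤ r, where r ≥ 2.
Then f_{r+1} = 7f_r − 10f_{r−1} = 7·(2·5^r + 2^r) − 10·(2·5^{r−1} + 2^{r−1}) = 2·(7·5 − 10)5^{r−1} + (7·2 − 10)2^{r−1} = 50·5^{r−1} + 4·2^{r−1} = 2·5^{r+1} + 2^{r+1}.
Hence f_n = 2·5^n + 2^n for every n ≥ 1, by strong induction.

f_n = 2·5^n + 2^n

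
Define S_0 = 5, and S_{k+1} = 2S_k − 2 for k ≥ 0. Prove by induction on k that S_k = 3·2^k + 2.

Base case: S_0 = 5, and 3·2^0 + 2 = 3 + 2 = 5.
Assume S_j = 3·2^j + 2 for some j ≥ 0.
Then S_{j+1} = 2S_j − 2 = 2·(3·2^j + 2) − 2 = 6·2^j + 4 − 2 = 3·2^{j+1} + 2.
By induction, S_k = 3·2^k + 2 for all k ≥ 0.

S_k = 3·2^k + 2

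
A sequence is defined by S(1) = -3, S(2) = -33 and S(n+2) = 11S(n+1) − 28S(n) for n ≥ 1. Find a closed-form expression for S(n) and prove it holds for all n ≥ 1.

Claim: S(n) = 4^n − 7^n.

Base cases: S(1) = -3 and 4^1 − 7^1 = -3; S(2) = -33 and 4^2 − 7^2 = -33.
Assume S(i) = 4^i − 7^i for all 1 ≤ i ≤ j, where j ≥ 2.
Then S(j+1) = 11S(j) − 28S(j−1) = 11·(4^j − 7^j) − 28·(4^{j−1} − 7^{j−1}) = (11·4 − 28)4^{j−1} − (11·7 − 28)7^{j−1} = 16·4^{j−1} − 49·7^{j−1} = 4^{j+1} − 7^{j+1}.
By strong induction, S(n) = 4^n − 7^n for all n ≥ 1.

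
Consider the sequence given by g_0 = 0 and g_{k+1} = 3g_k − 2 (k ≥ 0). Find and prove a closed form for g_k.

Claim: g_k = -3^k + 1.

Base case: g_0 = 0, and -3^0 + 1 = -1 + 1 = 0.
Assume g_m = -3^m + 1 for some m ≥ 0.
Then g_{m+1} = 3g_m − 2 = 3·(-3^m + 1) − 2 = -3^{m+1} + 3 − 2 = -3^{m+1} + 1.
So the formula holds for m+1, and by induction g_k = -3^k + 1 for all k ≥ 0.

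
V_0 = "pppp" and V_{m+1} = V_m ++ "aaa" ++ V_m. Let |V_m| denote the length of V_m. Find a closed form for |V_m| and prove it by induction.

Claim: |V_m| = 7·2^m − 3.

Base case: |V_0| = 4, and 7·2^0 − 3 = 4.
Assume |V_j| = 7·2^j − 3.
Then |V_{j+1}| = |V_j| + 3 + |V_j| = 2|V_j| + 3 = 2(7·2^j − 3) + 3 = 7·2^{j+1} − 6 + 3 = 7·2^{j+1} − 3.
By induction, |V_m| = 7·2^m − 3 for all m ≥ 0.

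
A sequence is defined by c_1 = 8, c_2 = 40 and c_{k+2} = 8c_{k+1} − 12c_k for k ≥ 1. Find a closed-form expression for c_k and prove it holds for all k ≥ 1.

Claim: c_k = 6^k + 2^k.

Base cases: c_1 = 8 and 6^1 + 2^1 = 8; c_2 = 40 and 6^2 + 2^2 = 40.
Assume c_j = 6^j + 2^j for all 1 ≤ j ≤ r, where r ≥ 2.
Then c_{r+1} = 8c_r − 12c_{r−1} = 8·(6^r + 2^r) − 12·(6^{r−1} + 2^{r−1}) = (8·6 − 12)6^{r−1} + (8·2 − 12)2^{r−1} = 36·6^{r−1} + 4·2^{r−1} = 6^{r+1} + 2^{r+1}.
Hence c_k = 6^k + 2^k for every k ≥ 1, by strong induction.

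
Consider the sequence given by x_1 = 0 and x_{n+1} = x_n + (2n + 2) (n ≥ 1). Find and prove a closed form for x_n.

Claim: x_n = n^2 + n − 2.

Base case: x_1 = 0, and 1^2 + 1 − 2 = 0.
Assume x_m = m^2 + m − 2.
Then x_{m+1} = x_m + (2m + 2) = (m^2 + m − 2) + (2m + 2) = m^2 + 3m,
and (m+1)^2 + (m+1) − 2 = m^2 + 3m.
This completes the inductive step, so x_n = n^2 + n − 2 for all n ≥ 1.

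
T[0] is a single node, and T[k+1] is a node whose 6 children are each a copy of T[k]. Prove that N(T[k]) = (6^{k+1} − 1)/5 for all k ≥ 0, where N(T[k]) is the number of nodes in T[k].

Base case: N(T[0]) = 1, and (6^{0+1} − 1)/5 = 1.
Assume N(T[j]) = (6^{j+1} − 1)/5.
Then N(T[j+1]) = 1 + 6N(T[j]) = 1 + 6·(6^{j+1} − 1)/5 = 1 + (6^{j+2} − 6)/5 = (5 + 6^{j+2} − 6)/5 = (6^{j+2} − 1)/5.
By induction, N(T[k]) = (6^{k+1} − 1)/5 for all k ≥ 0.

N(T[k]) = (6^{k+1} − 1)/5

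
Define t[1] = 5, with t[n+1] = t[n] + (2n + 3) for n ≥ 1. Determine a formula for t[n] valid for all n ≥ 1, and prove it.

Claim: t[n] = n^2 + 2n + 2.

Base case: t[1] = 5, and 1^2 + 2·1 + 2 = 5.
Assume t[m] = m^2 + 2m + 2.
Then t[m+1] = t[m] + (2m + 3) = (m^2 + 2m + 2) + (2m + 3) = m^2 + 4m + 5,
and (m+1)^2 + 2·(m+1) + 2 = m^2 + 4m + 5.
This completes the inductive step, so t[n] = n^2 + 2n + 2 for all n ≥ 1.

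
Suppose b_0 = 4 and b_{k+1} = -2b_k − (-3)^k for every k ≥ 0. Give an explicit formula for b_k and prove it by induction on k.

Claim: b_k = 3·(-2)^k + (-3)^k.

Base case: b_0 = 4, and 3·(-2)^0 + (-3)^0 = 3 + 1 = 4.
Assume b_r = 3·(-2)^r + (-3)^r for some r ≥ 0.
Then b_{r+1} = -2b_r − (-3)^r = -2·(3·(-2)^r + (-3)^r) − (-3)^r = 3·(-2)^{r+1} − 2·(-3)^r − (-3)^r = 3·(-2)^{r+1} − 3·(-3)^r = 3·(-2)^{r+1} + (-3)^{r+1}.
Hence b_k = 3·(-2)^k + (-3)^k for every k ≥ 0, by induction.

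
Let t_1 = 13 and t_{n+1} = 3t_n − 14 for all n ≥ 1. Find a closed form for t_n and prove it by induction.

Claim: t_n = 2·3^n + 7.

Base case: t_1 = 13, and 2·3^1 + 7 = 6 + 7 = 13.
Assume t_j = 2·3^j + 7 for some j ≥ 1.
Then t_{j+1} = 3t_j − 14 = 3·(2·3^j + 7) − 14 = 6·3^j + 21 − 14 = 2·3^{j+1} + 7.
This completes the inductive step, so t_n = 2·3^n + 7 for all n ≥ 1.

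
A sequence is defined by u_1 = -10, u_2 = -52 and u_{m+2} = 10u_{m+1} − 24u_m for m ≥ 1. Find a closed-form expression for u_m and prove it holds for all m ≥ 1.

Claim: u_m = -6^m − 4^m.

Base cases: u_1 = -10 and -6^1 − 4^1 = -10; u_2 = -52 and -6^2 − 4^2 = -52.
Assume u_j = -6^j − 4^j for all 1 ≤ j ≤ r, where r ≥ 2.
Then u_{r+1} = 10u_r − 24u_{r−1} = 10·(-6^r − 4^r) − 24·(-6^{r−1} − 4^{r−1}) = -(10·6 − 24)6^{r−1} − (10·4 − 24)4^{r−1} = -36·6^{r−1} − 16·4^{r−1} = -6^{r+1} − 4^{r+1}.
By strong induction, u_m = -6^m − 4^m for all m ≥ 1.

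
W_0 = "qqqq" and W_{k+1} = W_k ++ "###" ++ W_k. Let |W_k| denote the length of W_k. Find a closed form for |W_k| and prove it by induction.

Claim: |W_k| = 7·2^k − 3.

Base case: |W_0| = 4, and 7·2^0 − 3 = 4.
Assume |W_r| = 7·2^r − 3.
Then |W_{r+1}| = |W_r| + 3 + |W_r| = 2|W_r| + 3 = 2(7·2^r − 3) + 3 = 7·2^{r+1} − 6 + 3 = 7·2^{r+1} − 3.
So the formula holds for r+1, and by induction |W_k| = 7·2^k − 3 for all k ≥ 0.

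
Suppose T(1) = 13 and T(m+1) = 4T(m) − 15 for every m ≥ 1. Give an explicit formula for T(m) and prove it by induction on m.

Claim: T(m) = 2·4^m + 5.

Base case: T(1) = 13, and 2·4^1 + 5 = 8 + 5 = 13.
Assume T(j) = 2·4^j + 5 for some j ≥ 1.
Then T(j+1) = 4T(j) − 15 = 4·(2·4^j + 5) − 15 = 8·4^j + 20 − 15 = 2·4^{j+1} + 5.
So the formula holds for j+1, and by induction T(m) = 2·4^m + 5 for all m ≥ 1.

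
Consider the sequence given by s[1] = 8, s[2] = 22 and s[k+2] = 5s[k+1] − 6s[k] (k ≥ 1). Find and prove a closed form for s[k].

Claim: s[k] = 2^k + 2·3^k.

Base cases: s[1] = 8 and 2^1 + 2·3^1 = 8; s[2] = 22 and 2^2 + 2·3^2 = 22.
Assume s[j] = 2^j + 2·3^j for all 1 ≤ j ≤ m, where m ≥ 2.
Then s[m+1] = 5s[m] − 6s[m−1] = 5·(2^m + 2·3^m) − 6·(2^{m−1} + 2·3^{m−1}) = (5·2 − 6)2^{m−1} + 2·(5·3 − 6)3^{m−1} = 4·2^{m−1} + 18·3^{m−1} = 2^{m+1} + 2·3^{m+1}.
By strong induction, s[k] = 2^k + 2·3^k for all k ≥ 1.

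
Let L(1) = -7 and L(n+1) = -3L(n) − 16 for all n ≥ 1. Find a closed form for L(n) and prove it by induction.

Claim: L(n) = (-3)^n − 4.

Base case: L(1) = -7, and (-3)^1 − 4 = -3 − 4 = -7.
Assume L(k) = (-3)^k − 4 for some k ≥ 1.
Then L(k+1) = -3L(k) − 16 = -3·((-3)^k − 4) − 16 = -3·(-3)^k + 12 − 16 = (-3)^{k+1} − 4.
This completes the inductive step, so L(n) = (-3)^n − 4 for all n ≥ 1.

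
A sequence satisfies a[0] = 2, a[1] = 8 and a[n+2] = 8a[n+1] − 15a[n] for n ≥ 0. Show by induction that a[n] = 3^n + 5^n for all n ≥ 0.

Base cases: a[0] = 2 and 3^0 + 5^0 = 2; a[1] = 8 and 3^1 + 5^1 = 8.
Assume a[j] = 3^j + 5^j for all 0 ≤ j ≤ r, where r ≥ 1.
Then a[r+1] = 8a[r] − 15a[r−1] = 8·(3^r + 5^r) − 15·(3^{r−1} + 5^{r−1}) = (8·3 − 15)3^{r−1} + (8·5 − 15)5^{r−1} = 9·3^{r−1} + 25·5^{r−1} = 3^{r+1} + 5^{r+1}.
So the formula holds for r+1, and by strong induction a[n] = 3^n + 5^n for all n ≥ 0.

a[n] = 3^n + 5^n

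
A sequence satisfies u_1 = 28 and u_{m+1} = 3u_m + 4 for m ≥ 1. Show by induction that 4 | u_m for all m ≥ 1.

Base case: u_1 = 28 = 4·7, so 4 | u_1.
Assume 4 | u_k, so u_k = 4t for some integer t.
Then u_{k+1} = 3u_k + 4 = 3·(4t) + 4 = 4(3t + 1), so 4 | u_{k+1}.
So the property holds for k+1, and by induction 4 | u_m for all m ≥ 1.

4 | u_m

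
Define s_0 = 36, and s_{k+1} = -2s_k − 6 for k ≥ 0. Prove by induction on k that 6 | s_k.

Base case: s_0 = 36 = 6·6, so 6 | s_0.
Assume 6 | s_r, so s_r = 6t for some integer t.
Then s_{r+1} = -2s_r − 6 = -2·(6t) − 6 = 6(-2t − 1), so 6 | s_{r+1}.
This completes the inductive step, so 6 | s_k for all k ≥ 0.

6 | s_k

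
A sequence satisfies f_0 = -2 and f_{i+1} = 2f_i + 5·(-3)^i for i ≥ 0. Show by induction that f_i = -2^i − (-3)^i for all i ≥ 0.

Base case: f_0 = -2, and -2^0 − (-3)^0 = -1 − 1 = -2.
Assume f_j = -2^j − (-3)^j for some j ≥ 0.
Then f_{j+1} = 2f_j + 5·(-3)^j = 2·(-2^j − (-3)^j) + 5·(-3)^j = -2^{j+1} − 2·(-3)^j + 5·(-3)^j = -2^{j+1} + 3·(-3)^j = -2^{j+1} − (-3)^{j+1}.
So the formula holds for j+1, and by induction f_i = -2^i − (-3)^i for all i ≥ 0.

f_i = -2^i − (-3)^i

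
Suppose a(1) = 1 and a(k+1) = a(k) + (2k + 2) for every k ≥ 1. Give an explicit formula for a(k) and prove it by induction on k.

Claim: a(k) = k^2 + k − 1.

Base case: a(1) = 1, and 1^2 + 1 − 1 = 1.
Assume a(r) = r^2 + r − 1.
Then a(r+1) = a(r) + (2r + 2) = (r^2 + r − 1) + (2r + 2) = r^2 + 3r + 1,
and (r+1)^2 + (r+1) − 1 = r^2 + 3r + 1.
Hence a(k) = k^2 + k − 1 for every k ≥ 1, by induction.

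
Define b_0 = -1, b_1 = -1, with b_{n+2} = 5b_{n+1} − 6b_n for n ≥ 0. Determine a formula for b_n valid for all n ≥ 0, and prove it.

Claim: b_n = 3^n − 2·2^n.

Base cases: b_0 = -1 and 3^0 − 2·2^0 = -1; b_1 = -1 and 3^1 − 2·2^1 = -1.
Assume b_i = 3^i − 2·2^i for all 0 ≤ i ≤ j, where j ≥ 1.
Then b_{j+1} = 5b_j − 6b_{j−1} = 5·(3^j − 2·2^j) − 6·(3^{j−1} − 2·2^{j−1}) = (5·3 − 6)3^{j−1} − 2·(5·2 − 6)2^{j−1} = 9·3^{j−1} − 8·2^{j−1} = 3^{j+1} − 2·2^{j+1}.
By strong induction, b_n = 3^n − 2·2^n for all n ≥ 0.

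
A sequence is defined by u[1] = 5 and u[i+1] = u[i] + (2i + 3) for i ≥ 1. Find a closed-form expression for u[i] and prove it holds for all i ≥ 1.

Claim: u[i] = i^2 + 2i + 2.

Base case: u[1] = 5, and 1^2 + 2·1 + 2 = 5.
Assume u[j] = j^2 + 2j + 2.
Then u[j+1] = u[j] + (2j + 3) = (j^2 + 2j + 2) + (2j + 3) = j^2 + 4j + 5,
and (j+1)^2 + 2·(j+1) + 2 = j^2 + 4j + 5.
Hence u[i] = i^2 + 2i + 2 for every i ≥ 1, by induction.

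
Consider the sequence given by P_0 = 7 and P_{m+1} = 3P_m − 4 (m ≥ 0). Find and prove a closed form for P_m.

Claim: P_m = 5·3^m + 2.

Base case: P_0 = 7, and 5·3^0 + 2 = 5 + 2 = 7.
Assume P_k = 5·3^k + 2 for some k ≥ 0.
Then P_{k+1} = 3P_k − 4 = 3·(5·3^k + 2) − 4 = 15·3^k + 6 − 4 = 5·3^{k+1} + 2.
This completes the inductive step, so P_m = 5·3^m + 2 for all m ≥ 0.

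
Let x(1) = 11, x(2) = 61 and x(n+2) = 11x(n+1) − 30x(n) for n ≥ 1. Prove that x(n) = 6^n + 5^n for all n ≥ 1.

Base cases: x(1) = 11 and 6^1 + 5^1 = 11; x(2) = 61 and 6^2 + 5^2 = 61.
Assume x(i) = 6^i + 5^i for all 1 ≤ i ≤ j, where j ≥ 2.
Then x(j+1) = 11x(j) − 30x(j−1) = 11·(6^j + 5^j) − 30·(6^{j−1} + 5^{j−1}) = (11·6 − 30)6^{j−1} + (11·5 − 30)5^{j−1} = 36·6^{j−1} + 25·5^{j−1} = 6^{j+1} + 5^{j+1}.
So the formula holds for j+1, and by strong induction x(n) = 6^n + 5^n for all n ≥ 1.

x(n) = 6^n + 5^n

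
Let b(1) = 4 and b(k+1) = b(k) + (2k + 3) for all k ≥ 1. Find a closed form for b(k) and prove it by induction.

Claim: b(k) = k^2 + 2k + 1.

Base case: b(1) = 4, and 1^2 + 2·1 + 1 = 4.
Assume b(m) = m^2 + 2m + 1.
Then b(m+1) = b(m) + (2m + 3) = (m^2 + 2m + 1) + (2m + 3) = m^2 + 4m + 4,
and (m+1)^2 + 2·(m+1) + 1 = m^2 + 4m + 4.
This completes the inductive step, so b(k) = k^2 + 2k + 1 for all k ≥ 1.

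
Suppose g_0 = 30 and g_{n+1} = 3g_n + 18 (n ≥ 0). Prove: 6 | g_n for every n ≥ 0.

Base case: g_0 = 30 = 6·5, so 6 | g_0.
Assume 6 | g_k, so g_k = 6t for some integer t.
Then g_{k+1} = 3g_k + 18 = 3·(6t) + 18 = 6(3t + 3), so 6 | g_{k+1}.
So the property holds for k+1, and by induction 6 | g_n for all n ≥ 0.

6 | g_n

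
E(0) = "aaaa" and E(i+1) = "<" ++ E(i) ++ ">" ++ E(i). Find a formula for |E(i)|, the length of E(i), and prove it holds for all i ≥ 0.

Claim: |E(i)| = 6·2^i − 2.

Base case: |E(0)| = 4, and 6·2^0 − 2 = 4.
Assume |E(k)| = 6·2^k − 2.
Then |E(k+1)| = 1 + |E(k)| + 1 + |E(k)| = 2|E(k)| + 2 = 2(6·2^k − 2) + 2 = 6·2^{k+1} − 4 + 2 = 6·2^{k+1} − 2.
Hence |E(i)| = 6·2^i − 2 for every i ≥ 0, by induction.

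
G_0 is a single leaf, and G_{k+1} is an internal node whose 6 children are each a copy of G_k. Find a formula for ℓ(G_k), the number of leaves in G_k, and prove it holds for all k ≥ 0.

Claim: ℓ(G_k) = 6^k.

Base case: ℓ(G_0) = 1, and 6^0 = 1.
Assume ℓ(G_r) = 6^r.
Then ℓ(G_{r+1}) = 6·ℓ(G_r) = 6·6^r = 6^{r+1}.
Hence ℓ(G_k) = 6^k for every k ≥ 0, by induction.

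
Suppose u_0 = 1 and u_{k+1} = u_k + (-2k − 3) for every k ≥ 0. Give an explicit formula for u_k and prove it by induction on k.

Claim: u_k = -k^2 − 2k + 1.

Base case: u_0 = 1, and -0^2 − 2·0 + 1 = 1.
Assume u_m = -m^2 − 2m + 1.
Then u_{m+1} = u_m + (-2m − 3) = (-m^2 − 2m + 1) + (-2m − 3) = -m^2 − 4m − 2,
and -(m+1)^2 − 2·(m+1) + 1 = -m^2 − 4m − 2.
Hence u_k = -k^2 − 2k + 1 for every k ≥ 0, by induction.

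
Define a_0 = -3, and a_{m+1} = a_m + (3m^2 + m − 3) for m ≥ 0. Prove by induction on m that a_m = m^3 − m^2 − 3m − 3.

Base case: a_0 = -3, and 0^3 − 0^2 − 3·0 − 3 = -3.
Assume a_j = j^3 − j^2 − 3j − 3.
Then a_{j+1} = a_j + (3j^2 + j − 3) = (j^3 − j^2 − 3j − 3) + (3j^2 + j − 3) = j^3 + 2j^2 − 2j − 6,
and (j+1)^3 − (j+1)^2 − 3·(j+1) − 3 = j^3 + 2j^2 − 2j − 6.
Hence a_m = m^3 − m^2 − 3m − 3 for every m ≥ 0, by induction.

a_m = m^3 − m^2 − 3m − 3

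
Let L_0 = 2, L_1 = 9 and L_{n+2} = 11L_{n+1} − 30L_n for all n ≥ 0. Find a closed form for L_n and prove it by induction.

Claim: L_n = 3·5^n − 6^n.

Base cases: L_0 = 2 and 3·5^0 − 6^0 = 2; L_1 = 9 and 3·5^1 − 6^1 = 9.
Assume L_j = 3·5^j − 6^j for all 0 ≤ j ≤ k, where k ≥ 1.
Then L_{k+1} = 11L_k − 30L_{k−1} = 11·(3·5^k − 6^k) − 30·(3·5^{k−1} − 6^{k−1}) = 3·(11·5 − 30)5^{k−1} − (11·6 − 30)6^{k−1} = 75·5^{k−1} − 36·6^{k−1} = 3·5^{k+1} − 6^{k+1}.
This completes the inductive step, so L_n = 3·5^n − 6^n for all n ≥ 0.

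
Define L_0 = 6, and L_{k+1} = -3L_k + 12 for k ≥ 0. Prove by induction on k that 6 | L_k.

Base case: L_0 = 6 = 6·1, so 6 | L_0.
Assume 6 | L_j, so L_j = 6t for some integer t.
Then L_{j+1} = -3L_j + 12 = -3·(6t) + 12 = 6(-3t + 2), so 6 | L_{j+1}.
Hence 6 | L_k for every k ≥ 0, by induction.

6 | L_k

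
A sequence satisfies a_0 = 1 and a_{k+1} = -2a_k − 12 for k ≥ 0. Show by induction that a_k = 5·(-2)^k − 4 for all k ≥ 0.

Base case: a_0 = 1, and 5·(-2)^0 − 4 = 5 − 4 = 1.
Assume a_r = 5·(-2)^r − 4 for some r ≥ 0.
Then a_{r+1} = -2a_r − 12 = -2·(5·(-2)^r − 4) − 12 = -10·(-2)^r + 8 − 12 = 5·(-2)^{r+1} − 4.
So the formula holds for r+1, and by induction a_k = 5·(-2)^k − 4 for all k ≥ 0.

a_k = 5·(-2)^k − 4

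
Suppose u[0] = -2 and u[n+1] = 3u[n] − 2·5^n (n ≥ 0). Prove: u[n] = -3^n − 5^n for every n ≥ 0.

Base case: u[0] = -2, and -3^0 − 5^0 = -1 − 1 = -2.
Assume u[j] = -3^j − 5^j for some j ≥ 0.
Then u[j+1] = 3u[j] − 2·5^j = 3·(-3^j − 5^j) − 2·5^j = -3^{j+1} − 3·5^j − 2·5^j = -3^{j+1} − 5·5^j = -3^{j+1} − 5^{j+1}.
By induction, u[n] = -3^n − 5^n for all n ≥ 0.

u[n] = -3^n − 5^n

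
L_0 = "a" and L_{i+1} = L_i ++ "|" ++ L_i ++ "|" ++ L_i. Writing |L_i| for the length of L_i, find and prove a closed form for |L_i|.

Claim: |L_i| = 2·3^i − 1.

Base case: |L_0| = 1, and 2·3^0 − 1 = 1.
Assume |L_k| = 2·3^k − 1.
Then |L_{k+1}| = 3|L_k| + 2 = 3(2·3^k − 1) + 2 = 2·3^{k+1} − 3 + 2 = 2·3^{k+1} − 1.
So the formula holds for k+1, and by induction |L_i| = 2·3^i − 1 for all i ≥ 0.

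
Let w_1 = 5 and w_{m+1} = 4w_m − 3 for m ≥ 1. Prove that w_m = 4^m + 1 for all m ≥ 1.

Base case: w_1 = 5, and 4^1 + 1 = 4 + 1 = 5.
Assume w_k = 4^k + 1 for some k ≥ 1.
Then w_{k+1} = 4w_k − 3 = 4·(4^k + 1) − 3 = 4^{k+1} + 4 − 3 = 4^{k+1} + 1.
By induction, w_m = 4^m + 1 for all m ≥ 1.

w_m = 4^m + 1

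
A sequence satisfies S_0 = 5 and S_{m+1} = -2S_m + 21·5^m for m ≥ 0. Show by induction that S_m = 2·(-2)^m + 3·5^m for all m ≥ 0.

Base case: S_0 = 5, and 2·(-2)^0 + 3·5^0 = 2 + 3 = 5.
Assume S_r = 2·(-2)^r + 3·5^r for some r ≥ 0.
Then S_{r+1} = -2S_r + 21·5^r = -2·(2·(-2)^r + 3·5^r) + 21·5^r = 2·(-2)^{r+1} − 6·5^r + 21·5^r = 2·(-2)^{r+1} + 15·5^r = 2·(-2)^{r+1} + 3·5^{r+1}.
Hence S_m = 2·(-2)^m + 3·5^m for every m ≥ 0, by induction.

S_m = 2·(-2)^m + 3·5^m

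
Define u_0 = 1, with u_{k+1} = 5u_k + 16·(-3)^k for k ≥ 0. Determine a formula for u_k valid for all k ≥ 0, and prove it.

Claim: u_k = 3·5^k − 2·(-3)^k.

Base case: u_0 = 1, and 3·5^0 − 2·(-3)^0 = 3 − 2 = 1.
Assume u_j = 3·5^j − 2·(-3)^j for some j ≥ 0.
Then u_{j+1} = 5u_j + 16·(-3)^j = 5·(3·5^j − 2·(-3)^j) + 16·(-3)^j = 3·5^{j+1} − 10·(-3)^j + 16·(-3)^j = 3·5^{j+1} + 6·(-3)^j = 3·5^{j+1} − 2·(-3)^{j+1}.
So the formula holds for j+1, and by induction u_k = 3·5^k − 2·(-3)^k for all k ≥ 0.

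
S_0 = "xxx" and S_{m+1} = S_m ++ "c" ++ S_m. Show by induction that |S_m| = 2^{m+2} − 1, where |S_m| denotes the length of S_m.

Base case: |S_0| = 3, and 2^{0+2} − 1 = 3.
Assume |S_r| = 2^{r+2} − 1.
Then |S_{r+1}| = |S_r| + 1 + |S_r| = 2|S_r| + 1 = 2(2^{r+2} − 1) + 1 = 2^{r+3} − 2 + 1 = 2^{r+3} − 1.
This completes the inductive step, so |S_m| = 2^{m+2} − 1 for all m ≥ 0.

|S_m| = 2^{m+2} − 1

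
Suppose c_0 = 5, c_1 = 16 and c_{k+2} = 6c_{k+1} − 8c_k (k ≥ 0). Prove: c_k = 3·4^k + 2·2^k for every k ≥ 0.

Base cases: c_0 = 5 and 3·4^0 + 2·2^0 = 5; c_1 = 16 and 3·4^1 + 2·2^1 = 16.
Assume c_j = 3·4^j + 2·2^j for all 0 ≤ j ≤ r, where r ≥ 1.
Then c_{r+1} = 6c_r − 8c_{r−1} = 6·(3·4^r + 2·2^r) − 8·(3·4^{r−1} + 2·2^{r−1}) = 3·(6·4 − 8)4^{r−1} + 2·(6·2 − 8)2^{r−1} = 48·4^{r−1} + 8·2^{r−1} = 3·4^{r+1} + 2·2^{r+1}.
So the formula holds for r+1, and by strong induction c_k = 3·4^k + 2·2^k for all k ≥ 0.

c_k = 3·4^k + 2·2^k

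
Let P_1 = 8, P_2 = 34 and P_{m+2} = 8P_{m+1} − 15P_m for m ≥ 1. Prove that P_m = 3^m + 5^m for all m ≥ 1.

Base cases: P_1 = 8 and 3^1 + 5^1 = 8; P_2 = 34 and 3^2 + 5^2 = 34.
Assume P_i = 3^i + 5^i for all 1 ≤ i ≤ j, where j ≥ 2.
Then P_{j+1} = 8P_j − 15P_{j−1} = 8·(3^j + 5^j) − 15·(3^{j−1} + 5^{j−1}) = (8·3 − 15)3^{j−1} + (8·5 − 15)5^{j−1} = 9·3^{j−1} + 25·5^{j−1} = 3^{j+1} + 5^{j+1}.
Hence P_m = 3^m + 5^m for every m ≥ 1, by strong induction.

P_m = 3^m + 5^m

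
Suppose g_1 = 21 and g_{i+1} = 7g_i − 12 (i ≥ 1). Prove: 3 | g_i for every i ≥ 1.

Base case: g_1 = 21 = 3·7, so 3 | g_1.
Assume 3 | g_r, so g_r = 3t for some integer t.
Then g_{r+1} = 7g_r − 12 = 7·(3t) − 12 = 3(7t − 4), so 3 | g_{r+1}.
Hence 3 | g_i for every i ≥ 1, by induction.

3 | g_i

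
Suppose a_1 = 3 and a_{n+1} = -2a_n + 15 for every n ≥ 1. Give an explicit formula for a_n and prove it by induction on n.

Claim: a_n = (-2)^n + 5.

Base case: a_1 = 3, and (-2)^1 + 5 = -2 + 5 = 3.
Assume a_k = (-2)^k + 5 for some k ≥ 1.
Then a_{k+1} = -2a_k + 15 = -2·((-2)^k + 5) + 15 = -2·(-2)^k − 10 + 15 = (-2)^{k+1} + 5.
By induction, a_n = (-2)^n + 5 for all n ≥ 1.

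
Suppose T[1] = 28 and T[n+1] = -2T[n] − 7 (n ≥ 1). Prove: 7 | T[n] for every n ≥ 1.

Base case: T[1] = 28 = 7·4, so 7 | T[1].
Assume 7 | T[m], so T[m] = 7t for some integer t.
Then T[m+1] = -2T[m] − 7 = -2·(7t) − 7 = 7(-2t − 1), so 7 | T[m+1].
So the property holds for m+1, and by induction 7 | T[n] for all n ≥ 1.

7 | T[n]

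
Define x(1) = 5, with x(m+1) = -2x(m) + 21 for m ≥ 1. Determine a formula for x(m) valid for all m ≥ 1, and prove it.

Claim: x(m) = (-2)^m + 7.

Base case: x(1) = 5, and (-2)^1 + 7 = -2 + 7 = 5.
Assume x(j) = (-2)^j + 7 for some j ≥ 1.
Then x(j+1) = -2x(j) + 21 = -2·((-2)^j + 7) + 21 = -2·(-2)^j − 14 + 21 = (-2)^{j+1} + 7.
This completes the inductive step, so x(m) = (-2)^m + 7 for all m ≥ 1.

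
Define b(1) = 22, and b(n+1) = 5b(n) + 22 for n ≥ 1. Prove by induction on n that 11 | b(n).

Base case: b(1) = 22 = 11·2, so 11 | b(1).
Assume 11 | b(j), so b(j) = 11t for some integer t.
Then b(j+1) = 5b(j) + 22 = 5·(11t) + 22 = 11(5t + 2), so 11 | b(j+1).
This completes the inductive step, so 11 | b(n) for all n ≥ 1.

11 | b(n)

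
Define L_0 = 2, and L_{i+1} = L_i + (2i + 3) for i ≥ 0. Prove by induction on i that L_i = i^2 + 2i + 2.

Base case: L_0 = 2, and 0^2 + 2·0 + 2 = 2.
Assume L_k = k^2 + 2k + 2.
Then L_{k+1} = L_k + (2k + 3) = (k^2 + 2k + 2) + (2k + 3) = k^2 + 4k + 5,
and (k+1)^2 + 2·(k+1) + 2 = k^2 + 4k + 5.
Hence L_i = i^2 + 2i + 2 for every i ≥ 0, by induction.

L_i = i^2 + 2i + 2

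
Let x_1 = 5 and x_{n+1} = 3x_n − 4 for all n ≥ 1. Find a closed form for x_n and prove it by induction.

Claim: x_n = 3^n + 2.

Base case: x_1 = 5, and 3^1 + 2 = 3 + 2 = 5.
Assume x_j = 3^j + 2 for some j ≥ 1.
Then x_{j+1} = 3x_j − 4 = 3·(3^j + 2) − 4 = 3^{j+1} + 6 − 4 = 3^{j+1} + 2.
This completes the inductive step, so x_n = 3^n + 2 for all n ≥ 1.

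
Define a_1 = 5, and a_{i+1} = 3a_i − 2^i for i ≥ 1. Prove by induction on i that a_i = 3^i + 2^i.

Base case: a_1 = 5, and 3^1 + 2^1 = 3 + 2 = 5.
Assume a_j = 3^j + 2^j for some j ≥ 1.
Then a_{j+1} = 3a_j − 2^j = 3·(3^j + 2^j) − 2^j = 3^{j+1} + 3·2^j − 2^j = 3^{j+1} + 2·2^j = 3^{j+1} + 2^{j+1}.
Hence a_i = 3^i + 2^i for every i ≥ 1, by induction.

a_i = 3^i + 2^i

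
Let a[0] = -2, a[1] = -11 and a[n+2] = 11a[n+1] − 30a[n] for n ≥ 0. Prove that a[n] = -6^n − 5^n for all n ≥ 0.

Base cases: a[0] = -2 and -6^0 − 5^0 = -2; a[1] = -11 and -6^1 − 5^1 = -11.
Assume a[j] = -6^j − 5^j for all 0 ≤ j ≤ m, where m ≥ 1.
Then a[m+1] = 11a[m] − 30a[m−1] = 11·(-6^m − 5^m) − 30·(-6^{m−1} − 5^{m−1}) = -(11·6 − 30)6^{m−1} − (11·5 − 30)5^{m−1} = -36·6^{m−1} − 25·5^{m−1} = -6^{m+1} − 5^{m+1}.
Hence a[n] = -6^n − 5^n for every n ≥ 0, by strong induction.

a[n] = -6^n − 5^n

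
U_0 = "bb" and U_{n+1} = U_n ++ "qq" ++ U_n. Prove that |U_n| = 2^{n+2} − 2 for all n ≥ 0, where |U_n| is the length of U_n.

Base case: |U_0| = 2, and 2^{0+2} − 2 = 2.
Assume |U_m| = 2^{m+2} − 2.
Then |U_{m+1}| = |U_m| + 2 + |U_m| = 2|U_m| + 2 = 2(2^{m+2} − 2) + 2 = 2^{m+3} − 4 + 2 = 2^{m+3} − 2.
Hence |U_n| = 2^{n+2} − 2 for every n ≥ 0, by induction.

|U_n| = 2^{n+2} − 2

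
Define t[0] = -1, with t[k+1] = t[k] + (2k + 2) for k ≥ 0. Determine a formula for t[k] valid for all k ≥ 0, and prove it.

Claim: t[k] = k^2 + k − 1.

Base case: t[0] = -1, and 0^2 + 0 − 1 = -1.
Assume t[m] = m^2 + m − 1.
Then t[m+1] = t[m] + (2m + 2) = (m^2 + m − 1) + (2m + 2) = m^2 + 3m + 1,
and (m+1)^2 + (m+1) − 1 = m^2 + 3m + 1.
By induction, t[k] = k^2 + k − 1 for all k ≥ 0.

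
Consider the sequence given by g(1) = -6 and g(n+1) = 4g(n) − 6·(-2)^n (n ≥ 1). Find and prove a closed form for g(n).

Claim: g(n) = -4^n + (-2)^n.

Base case: g(1) = -6, and -4^1 + (-2)^1 = -4 − 2 = -6.
Assume g(j) = -4^j + (-2)^j for some j ≥ 1.
Then g(j+1) = 4g(j) − 6·(-2)^j = 4·(-4^j + (-2)^j) − 6·(-2)^j = -4^{j+1} + 4·(-2)^j − 6·(-2)^j = -4^{j+1} − 2·(-2)^j = -4^{j+1} + (-2)^{j+1}.
Hence g(n) = -4^n + (-2)^n for every n ≥ 1, by induction.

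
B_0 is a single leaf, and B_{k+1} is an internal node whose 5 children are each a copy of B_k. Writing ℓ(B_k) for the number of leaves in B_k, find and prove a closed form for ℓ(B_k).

Claim: ℓ(B_k) = 5^k.

Base case: ℓ(B_0) = 1, and 5^0 = 1.
Assume ℓ(B_r) = 5^r.
Then ℓ(B_{r+1}) = 5·ℓ(B_r) = 5·5^r = 5^{r+1}.
By induction, ℓ(B_k) = 5^k for all k ≥ 0.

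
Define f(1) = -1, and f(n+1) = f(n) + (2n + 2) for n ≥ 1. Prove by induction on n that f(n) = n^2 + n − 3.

Base case: f(1) = -1, and 1^2 + 1 − 3 = -1.
Assume f(j) = j^2 + j − 3.
Then f(j+1) = f(j) + (2j + 2) = (j^2 + j − 3) + (2j + 2) = j^2 + 3j − 1,
and (j+1)^2 + (j+1) − 3 = j^2 + 3j − 1.
By induction, f(n) = n^2 + n − 3 for all n ≥ 1.

f(n) = n^2 + n − 3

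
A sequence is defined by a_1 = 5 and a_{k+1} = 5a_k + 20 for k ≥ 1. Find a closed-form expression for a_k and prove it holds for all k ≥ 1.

Claim: a_k = 2·5^k − 5.

Base case: a_1 = 5, and 2·5^1 − 5 = 10 − 5 = 5.
Assume a_j = 2·5^j − 5 for some j ≥ 1.
Then a_{j+1} = 5a_j + 20 = 5·(2·5^j − 5) + 20 = 10·5^j − 25 + 20 = 2·5^{j+1} − 5.
So the formula holds for j+1, and by induction a_k = 2·5^k − 5 for all k ≥ 1.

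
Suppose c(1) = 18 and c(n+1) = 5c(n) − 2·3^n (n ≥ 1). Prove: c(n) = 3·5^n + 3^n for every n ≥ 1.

Base case: c(1) = 18, and 3·5^1 + 3^1 = 15 + 3 = 18.
Assume c(k) = 3·5^k + 3^k for some k ≥ 1.
Then c(k+1) = 5c(k) − 2·3^k = 5·(3·5^k + 3^k) − 2·3^k = 3·5^{k+1} + 5·3^k − 2·3^k = 3·5^{k+1} + 3·3^k = 3·5^{k+1} + 3^{k+1}.
So the formula holds for k+1, and by induction c(n) = 3·5^n + 3^n for all n ≥ 1.

c(n) = 3·5^n + 3^n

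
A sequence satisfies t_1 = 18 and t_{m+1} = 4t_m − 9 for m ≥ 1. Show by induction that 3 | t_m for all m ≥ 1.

Base case: t_1 = 18 = 3·6, so 3 | t_1.
Assume 3 | t_j, so t_j = 3s for some integer s.
Then t_{j+1} = 4t_j − 9 = 4·(3s) − 9 = 3(4s − 3), so 3 | t_{j+1}.
So the property holds for j+1, and by induction 3 | t_m for all m ≥ 1.

3 | t_m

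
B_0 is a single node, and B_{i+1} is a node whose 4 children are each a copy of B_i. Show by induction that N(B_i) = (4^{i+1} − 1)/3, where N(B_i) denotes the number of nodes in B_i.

Base case: N(B_0) = 1, and (4^{0+1} − 1)/3 = 1.
Assume N(B_j) = (4^{j+1} − 1)/3.
Then N(B_{j+1}) = 1 + 4N(B_j) = 1 + 4·(4^{j+1} − 1)/3 = 1 + (4^{j+2} − 4)/3 = (3 + 4^{j+2} − 4)/3 = (4^{j+2} − 1)/3.
By induction, N(B_i) = (4^{i+1} − 1)/3 for all i ≥ 0.

N(B_i) = (4^{i+1} − 1)/3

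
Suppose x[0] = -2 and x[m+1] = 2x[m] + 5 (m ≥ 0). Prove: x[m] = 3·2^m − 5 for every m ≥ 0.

Base case: x[0] = -2, and 3·2^0 − 5 = 3 − 5 = -2.
Assume x[j] = 3·2^j − 5 for some j ≥ 0.
Then x[j+1] = 2x[j] + 5 = 2·(3·2^j − 5) + 5 = 6·2^j − 10 + 5 = 3·2^{j+1} − 5.
So the formula holds for j+1, and by induction x[m] = 3·2^m − 5 for all m ≥ 0.

x[m] = 3·2^m − 5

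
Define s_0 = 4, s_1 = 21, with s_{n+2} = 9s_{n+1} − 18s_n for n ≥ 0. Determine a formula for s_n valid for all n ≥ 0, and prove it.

Claim: s_n = 3·6^n + 3^n.

Base cases: s_0 = 4 and 3·6^0 + 3^0 = 4; s_1 = 21 and 3·6^1 + 3^1 = 21.
Assume s_j = 3·6^j + 3^j for all 0 ≤ j ≤ m, where m ≥ 1.
Then s_{m+1} = 9s_m − 18s_{m−1} = 9·(3·6^m + 3^m) − 18·(3·6^{m−1} + 3^{m−1}) = 3·(9·6 − 18)6^{m−1} + (9·3 − 18)3^{m−1} = 108·6^{m−1} + 9·3^{m−1} = 3·6^{m+1} + 3^{m+1}.
By strong induction, s_n = 3·6^n + 3^n for all n ≥ 0.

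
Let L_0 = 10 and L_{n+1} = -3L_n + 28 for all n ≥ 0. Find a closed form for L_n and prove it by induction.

Claim: L_n = 3·(-3)^n + 7.

Base case: L_0 = 10, and 3·(-3)^0 + 7 = 3 + 7 = 10.
Assume L_j = 3·(-3)^j + 7 for some j ≥ 0.
Then L_{j+1} = -3L_j + 28 = -3·(3·(-3)^j + 7) + 28 = -9·(-3)^j − 21 + 28 = 3·(-3)^{j+1} + 7.
This completes the inductive step, so L_n = 3·(-3)^n + 7 for all n ≥ 0.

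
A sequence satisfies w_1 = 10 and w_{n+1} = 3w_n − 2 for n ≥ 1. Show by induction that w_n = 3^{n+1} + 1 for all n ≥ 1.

Base case: w_1 = 10, and 3^{1+1} + 1 = 9 + 1 = 10.
Assume w_k = 3^{k+1} + 1 for some k ≥ 1.
Then w_{k+1} = 3w_k − 2 = 3·(3^{k+1} + 1) − 2 = 3^{k+2} + 3 − 2 = 3^{k+2} + 1.
This completes the inductive step, so w_n = 3^{n+1} + 1 for all n ≥ 1.

w_n = 3^{n+1} + 1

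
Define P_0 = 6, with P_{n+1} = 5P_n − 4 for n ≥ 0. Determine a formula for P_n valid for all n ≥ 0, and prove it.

Claim: P_n = 5^{n+1} + 1.

Base case: P_0 = 6, and 5^{0+1} + 1 = 5 + 1 = 6.
Assume P_m = 5^{m+1} + 1 for some m ≥ 0.
Then P_{m+1} = 5P_m − 4 = 5·(5^{m+1} + 1) − 4 = 5^{m+2} + 5 − 4 = 5^{m+2} + 1.
So the formula holds for m+1, and by induction P_n = 5^{n+1} + 1 for all n ≥ 0.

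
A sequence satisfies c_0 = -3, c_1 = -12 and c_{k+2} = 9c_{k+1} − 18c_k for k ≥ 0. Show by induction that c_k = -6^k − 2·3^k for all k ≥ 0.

Base cases: c_0 = -3 and -6^0 − 2·3^0 = -3; c_1 = -12 and -6^1 − 2·3^1 = -12.
Assume c_j = -6^j − 2·3^j for all 0 ≤ j ≤ r, where r ≥ 1.
Then c_{r+1} = 9c_r − 18c_{r−1} = 9·(-6^r − 2·3^r) − 18·(-6^{r−1} − 2·3^{r−1}) = -(9·6 − 18)6^{r−1} − 2·(9·3 − 18)3^{r−1} = -36·6^{r−1} − 18·3^{r−1} = -6^{r+1} − 2·3^{r+1}.
Hence c_k = -6^k − 2·3^k for every k ≥ 0, by strong induction.

c_k = -6^k − 2·3^k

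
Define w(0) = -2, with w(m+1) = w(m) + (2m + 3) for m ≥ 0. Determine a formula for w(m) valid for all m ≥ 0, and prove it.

Claim: w(m) = m^2 + 2m − 2.

Base case: w(0) = -2, and 0^2 + 2·0 − 2 = -2.
Assume w(j) = j^2 + 2j − 2.
Then w(j+1) = w(j) + (2j + 3) = (j^2 + 2j − 2) + (2j + 3) = j^2 + 4j + 1,
and (j+1)^2 + 2·(j+1) − 2 = j^2 + 4j + 1.
Hence w(m) = m^2 + 2m − 2 for every m ≥ 0, by induction.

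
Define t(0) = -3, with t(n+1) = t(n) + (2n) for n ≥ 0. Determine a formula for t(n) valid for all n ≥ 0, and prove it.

Claim: t(n) = n^2 − n − 3.

Base case: t(0) = -3, and 0^2 − 0 − 3 = -3.
Assume t(m) = m^2 − m − 3.
Then t(m+1) = t(m) + (2m) = (m^2 − m − 3) + (2m) = m^2 + m − 3,
and (m+1)^2 − (m+1) − 3 = m^2 + m − 3.
By induction, t(n) = n^2 − n − 3 for all n ≥ 0.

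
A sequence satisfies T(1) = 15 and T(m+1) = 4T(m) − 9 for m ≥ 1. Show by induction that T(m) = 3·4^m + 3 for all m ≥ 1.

Base case: T(1) = 15, and 3·4^1 + 3 = 12 + 3 = 15.
Assume T(r) = 3·4^r + 3 for some r ≥ 1.
Then T(r+1) = 4T(r) − 9 = 4·(3·4^r + 3) − 9 = 12·4^r + 12 − 9 = 3·4^{r+1} + 3.
So the formula holds for r+1, and by induction T(m) = 3·4^m + 3 for all m ≥ 1.

T(m) = 3·4^m + 3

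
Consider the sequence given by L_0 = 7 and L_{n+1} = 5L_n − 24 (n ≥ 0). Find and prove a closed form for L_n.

Claim: L_n = 5^n + 6.

Base case: L_0 = 7, and 5^0 + 6 = 1 + 6 = 7.
Assume L_r = 5^r + 6 for some r ≥ 0.
Then L_{r+1} = 5L_r − 24 = 5·(5^r + 6) − 24 = 5^{r+1} + 30 − 24 = 5^{r+1} + 6.
So the formula holds for r+1, and by induction L_n = 5^n + 6 for all n ≥ 0.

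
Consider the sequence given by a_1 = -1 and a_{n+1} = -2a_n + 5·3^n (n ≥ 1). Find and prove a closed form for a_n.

Claim: a_n = 2·(-2)^n + 3^n.

Base case: a_1 = -1, and 2·(-2)^1 + 3^1 = -4 + 3 = -1.
Assume a_m = 2·(-2)^m + 3^m for some m ≥ 1.
Then a_{m+1} = -2a_m + 5·3^m = -2·(2·(-2)^m + 3^m) + 5·3^m = 2·(-2)^{m+1} − 2·3^m + 5·3^m = 2·(-2)^{m+1} + 3·3^m = 2·(-2)^{m+1} + 3^{m+1}.
So the formula holds for m+1, and by induction a_n = 2·(-2)^n + 3^n for all n ≥ 1.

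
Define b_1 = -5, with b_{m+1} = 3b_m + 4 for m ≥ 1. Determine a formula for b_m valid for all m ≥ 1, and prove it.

Claim: b_m = -3^m − 2.

Base case: b_1 = -5, and -3^1 − 2 = -3 − 2 = -5.
Assume b_r = -3^r − 2 for some r ≥ 1.
Then b_{r+1} = 3b_r + 4 = 3·(-3^r − 2) + 4 = -3^{r+1} − 6 + 4 = -3^{r+1} − 2.
By induction, b_m = -3^m − 2 for all m ≥ 1.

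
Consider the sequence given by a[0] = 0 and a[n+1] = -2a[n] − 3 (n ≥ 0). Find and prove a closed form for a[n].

Claim: a[n] = (-2)^n − 1.

Base case: a[0] = 0, and (-2)^0 − 1 = 1 − 1 = 0.
Assume a[m] = (-2)^m − 1 for some m ≥ 0.
Then a[m+1] = -2a[m] − 3 = -2·((-2)^m − 1) − 3 = -2·(-2)^m + 2 − 3 = (-2)^{m+1} − 1.
So the formula holds for m+1, and by induction a[n] = (-2)^n − 1 for all n ≥ 0.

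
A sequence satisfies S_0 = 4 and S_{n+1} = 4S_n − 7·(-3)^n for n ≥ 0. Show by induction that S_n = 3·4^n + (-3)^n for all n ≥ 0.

Base case: S_0 = 4, and 3·4^0 + (-3)^0 = 3 + 1 = 4.
Assume S_r = 3·4^r + (-3)^r for some r ≥ 0.
Then S_{r+1} = 4S_r − 7·(-3)^r = 4·(3·4^r + (-3)^r) − 7·(-3)^r = 3·4^{r+1} + 4·(-3)^r − 7·(-3)^r = 3·4^{r+1} − 3·(-3)^r = 3·4^{r+1} + (-3)^{r+1}.
So the formula holds for r+1, and by induction S_n = 3·4^n + (-3)^n for all n ≥ 0.

S_n = 3·4^n + (-3)^n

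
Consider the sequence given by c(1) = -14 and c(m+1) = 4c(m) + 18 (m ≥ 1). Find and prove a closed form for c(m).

Claim: c(m) = -2·4^m − 6.

Base case: c(1) = -14, and -2·4^1 − 6 = -8 − 6 = -14.
Assume c(k) = -2·4^k − 6 for some k ≥ 1.
Then c(k+1) = 4c(k) + 18 = 4·(-2·4^k − 6) + 18 = -8·4^k − 24 + 18 = -2·4^{k+1} − 6.
So the formula holds for k+1, and by induction c(m) = -2·4^m − 6 for all m ≥ 1.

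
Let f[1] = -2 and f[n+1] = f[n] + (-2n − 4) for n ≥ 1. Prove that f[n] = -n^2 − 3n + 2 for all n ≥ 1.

Base case: f[1] = -2, and -1^2 − 3·1 + 2 = -2.
Assume f[m] = -m^2 − 3m + 2.
Then f[m+1] = f[m] + (-2m − 4) = (-m^2 − 3m + 2) + (-2m − 4) = -m^2 − 5m − 2,
and -(m+1)^2 − 3·(m+1) + 2 = -m^2 − 5m − 2.
Hence f[n] = -n^2 − 3n + 2 for every n ≥ 1, by induction.

f[n] = -n^2 − 3n + 2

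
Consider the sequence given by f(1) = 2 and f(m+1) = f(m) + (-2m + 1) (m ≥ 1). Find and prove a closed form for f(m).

Claim: f(m) = -m^2 + 2m + 1.

Base case: f(1) = 2, and -1^2 + 2·1 + 1 = 2.
Assume f(r) = -r^2 + 2r + 1.
Then f(r+1) = f(r) + (-2r + 1) = (-r^2 + 2r + 1) + (-2r + 1) = -r^2 + 2,
and -(r+1)^2 + 2·(r+1) + 1 = -r^2 + 2.
Hence f(m) = -m^2 + 2m + 1 for every m ≥ 1, by induction.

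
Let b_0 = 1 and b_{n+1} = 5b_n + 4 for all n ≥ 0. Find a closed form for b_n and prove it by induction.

Claim: b_n = 2·5^n − 1.

Base case: b_0 = 1, and 2·5^0 − 1 = 2 − 1 = 1.
Assume b_k = 2·5^k − 1 for some k ≥ 0.
Then b_{k+1} = 5b_k + 4 = 5·(2·5^k − 1) + 4 = 10·5^k − 5 + 4 = 2·5^{k+1} − 1.
Hence b_n = 2·5^n − 1 for every n ≥ 0, by induction.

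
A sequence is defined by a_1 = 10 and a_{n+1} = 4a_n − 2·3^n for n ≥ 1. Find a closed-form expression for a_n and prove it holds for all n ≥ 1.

Claim: a_n = 4^n + 2·3^n.

Base case: a_1 = 10, and 4^1 + 2·3^1 = 4 + 6 = 10.
Assume a_j = 4^j + 2·3^j for some j ≥ 1.
Then a_{j+1} = 4a_j − 2·3^j = 4·(4^j + 2·3^j) − 2·3^j = 4^{j+1} + 8·3^j − 2·3^j = 4^{j+1} + 6·3^j = 4^{j+1} + 2·3^{j+1}.
By induction, a_n = 4^n + 2·3^n for all n ≥ 1.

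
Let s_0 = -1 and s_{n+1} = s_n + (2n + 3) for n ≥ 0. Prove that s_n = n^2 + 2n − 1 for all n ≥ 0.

Base case: s_0 = -1, and 0^2 + 2·0 − 1 = -1.
Assume s_j = j^2 + 2j − 1.
Then s_{j+1} = s_j + (2j + 3) = (j^2 + 2j − 1) + (2j + 3) = j^2 + 4j + 2,
and (j+1)^2 + 2·(j+1) − 1 = j^2 + 4j + 2.
By induction, s_n = n^2 + 2n − 1 for all n ≥ 0.

s_n = n^2 + 2n − 1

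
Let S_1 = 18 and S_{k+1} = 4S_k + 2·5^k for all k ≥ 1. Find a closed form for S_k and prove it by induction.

Claim: S_k = 2·4^k + 2·5^k.

Base case: S_1 = 18, and 2·4^1 + 2·5^1 = 8 + 10 = 18.
Assume S_j = 2·4^j + 2·5^j for some j ≥ 1.
Then S_{j+1} = 4S_j + 2·5^j = 4·(2·4^j + 2·5^j) + 2·5^j = 2·4^{j+1} + 8·5^j + 2·5^j = 2·4^{j+1} + 10·5^j = 2·4^{j+1} + 2·5^{j+1}.
By induction, S_k = 2·4^k + 2·5^k for all k ≥ 1.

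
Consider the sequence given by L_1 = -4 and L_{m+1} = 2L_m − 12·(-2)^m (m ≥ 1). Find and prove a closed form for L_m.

Claim: L_m = 2^m + 3·(-2)^m.

Base case: L_1 = -4, and 2^1 + 3·(-2)^1 = 2 − 6 = -4.
Assume L_k = 2^k + 3·(-2)^k for some k ≥ 1.
Then L_{k+1} = 2L_k − 12·(-2)^k = 2·(2^k + 3·(-2)^k) − 12·(-2)^k = 2^{k+1} + 6·(-2)^k − 12·(-2)^k = 2^{k+1} − 6·(-2)^k = 2^{k+1} + 3·(-2)^{k+1}.
Hence L_m = 2^m + 3·(-2)^m for every m ≥ 1, by induction.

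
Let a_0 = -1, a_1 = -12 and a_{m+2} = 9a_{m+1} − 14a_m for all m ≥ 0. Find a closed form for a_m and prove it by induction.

Claim: a_m = 2^m − 2·7^m.

Base cases: a_0 = -1 and 2^0 − 2·7^0 = -1; a_1 = -12 and 2^1 − 2·7^1 = -12.
Assume a_i = 2^i − 2·7^i for all 0 ≤ i ≤ j, where j ≥ 1.
Then a_{j+1} = 9a_j − 14a_{j−1} = 9·(2^j − 2·7^j) − 14·(2^{j−1} − 2·7^{j−1}) = (9·2 − 14)2^{j−1} − 2·(9·7 − 14)7^{j−1} = 4·2^{j−1} − 98·7^{j−1} = 2^{j+1} − 2·7^{j+1}.
This completes the inductive step, so a_m = 2^m − 2·7^m for all m ≥ 0.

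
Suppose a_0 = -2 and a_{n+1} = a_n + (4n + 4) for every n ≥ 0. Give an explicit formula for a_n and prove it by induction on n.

Claim: a_n = 2n^2 + 2n − 2.

Base case: a_0 = -2, and 2·0^2 + 2·0 − 2 = -2.
Assume a_m = 2m^2 + 2m − 2.
Then a_{m+1} = a_m + (4m + 4) = (2m^2 + 2m − 2) + (4m + 4) = 2m^2 + 6m + 2,
and 2·(m+1)^2 + 2·(m+1) − 2 = 2m^2 + 6m + 2.
Hence a_n = 2n^2 + 2n − 2 for every n ≥ 0, by induction.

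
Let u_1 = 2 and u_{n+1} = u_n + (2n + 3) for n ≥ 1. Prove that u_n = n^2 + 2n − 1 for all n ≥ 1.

Base case: u_1 = 2, and 1^2 + 2·1 − 1 = 2.
Assume u_m = m^2 + 2m − 1.
Then u_{m+1} = u_m + (2m + 3) = (m^2 + 2m − 1) + (2m + 3) = m^2 + 4m + 2,
and (m+1)^2 + 2·(m+1) − 1 = m^2 + 4m + 2.
Hence u_n = n^2 + 2n − 1 for every n ≥ 1, by induction.

u_n = n^2 + 2n − 1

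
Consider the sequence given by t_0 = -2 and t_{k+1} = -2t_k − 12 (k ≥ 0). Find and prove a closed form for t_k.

Claim: t_k = 2·(-2)^k − 4.

Base case: t_0 = -2, and 2·(-2)^0 − 4 = 2 − 4 = -2.
Assume t_m = 2·(-2)^m − 4 for some m ≥ 0.
Then t_{m+1} = -2t_m − 12 = -2·(2·(-2)^m − 4) − 12 = -4·(-2)^m + 8 − 12 = 2·(-2)^{m+1} − 4.
Hence t_k = 2·(-2)^k − 4 for every k ≥ 0, by induction.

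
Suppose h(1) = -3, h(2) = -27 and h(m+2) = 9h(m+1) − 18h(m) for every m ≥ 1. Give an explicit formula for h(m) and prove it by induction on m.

Claim: h(m) = -6^m + 3^m.

Base cases: h(1) = -3 and -6^1 + 3^1 = -3; h(2) = -27 and -6^2 + 3^2 = -27.
Assume h(j) = -6^j + 3^j for all 1 ≤ j ≤ r, where r ≥ 2.
Then h(r+1) = 9h(r) − 18h(r−1) = 9·(-6^r + 3^r) − 18·(-6^{r−1} + 3^{r−1}) = -(9·6 − 18)6^{r−1} + (9·3 − 18)3^{r−1} = -36·6^{r−1} + 9·3^{r−1} = -6^{r+1} + 3^{r+1}.
So the formula holds for r+1, and by strong induction h(m) = -6^m + 3^m for all m ≥ 1.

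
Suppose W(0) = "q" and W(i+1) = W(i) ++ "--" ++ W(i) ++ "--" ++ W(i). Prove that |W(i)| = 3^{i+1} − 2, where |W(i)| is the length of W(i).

Base case: |W(0)| = 1, and 3^{0+1} − 2 = 1.
Assume |W(m)| = 3^{m+1} − 2.
Then |W(m+1)| = 3|W(m)| + 4 = 3(3^{m+1} − 2) + 4 = 3^{m+2} − 6 + 4 = 3^{m+2} − 2.
By induction, |W(i)| = 3^{i+1} − 2 for all i ≥ 0.

|W(i)| = 3^{i+1} − 2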